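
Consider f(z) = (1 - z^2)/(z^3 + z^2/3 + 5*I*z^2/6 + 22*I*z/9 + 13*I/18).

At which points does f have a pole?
{-1 + 2*I/3, -1/3, 1 - 3*I/2}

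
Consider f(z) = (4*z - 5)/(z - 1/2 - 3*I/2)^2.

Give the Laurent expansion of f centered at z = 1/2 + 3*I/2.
Put w = z - (1/2 + 3*I/2), i.e. z = w + 1/2 + 3*I/2. The denominator is w^2, so it suffices to rewrite the numerator in powers of w.

P(z) = 4*z - 5
P(w + 1/2 + 3*I/2) = -3 + 6*I + 4*w

Dividing each term by w^2:
  f = (-3 + 6*I)/w^2 + 4/w

Substituting back w = z - 1/2 - 3*I/2:
  f(z) = (-3 + 6*I)/(z - 1/2 - 3*I/2)^2 + 4/(z - 1/2 - 3*I/2)

The series is finite because the numerator is a polynomial; the negative powers form the principal part, and the coefficient of 1/(z - 1/2 - 3*I/2) gives Res(f, 1/2 + 3*I/2) = 4.

Final answer: (-3 + 6*I)/(z - 1/2 - 3*I/2)^2 + 4/(z - 1/2 - 3*I/2)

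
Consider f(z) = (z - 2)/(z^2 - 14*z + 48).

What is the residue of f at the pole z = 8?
3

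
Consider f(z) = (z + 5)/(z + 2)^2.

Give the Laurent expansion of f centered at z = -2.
3/(z + 2)^2 + 1/(z + 2)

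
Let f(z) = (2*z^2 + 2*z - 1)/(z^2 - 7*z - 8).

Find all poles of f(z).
The singularities of f are the zeros of the denominator. Factoring,
  z^2 - 7*z - 8 = (z - 8)*(z + 1)
so the candidates are z = 8, z = -1.

Check the numerator P(z) = 2*z^2 + 2*z - 1 at each one:
  P(8) = 143 ≠ 0, so z = 8 is a (simple) pole.
  P(-1) = -1 ≠ 0, so z = -1 is a (simple) pole.

Poles of f: {-1, 8}

Final answer: {-1, 8}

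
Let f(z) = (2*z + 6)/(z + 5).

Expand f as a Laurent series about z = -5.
Put w = z - (-5), i.e. z = w - 5. The denominator is w, so it suffices to rewrite the numerator in powers of w.

P(z) = 2*z + 6
P(w - 5) = -4 + 2*w

Dividing each term by w:
  f = -4/w + 2

Substituting back w = z + 5:
  f(z) = -4/(z + 5) + 2

The series is finite because the numerator is a polynomial; the negative powers form the principal part, and the coefficient of 1/(z + 5) gives Res(f, -5) = -4.

Final answer: -4/(z + 5) + 2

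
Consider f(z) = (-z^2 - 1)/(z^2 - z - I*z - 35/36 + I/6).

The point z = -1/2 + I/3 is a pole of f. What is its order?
Factor the denominator:
  z^2 - z - I*z - 35/36 + I/6 = (z + 1/2 - I/3)*(z - 3/2 - 2*I/3)

The numerator P(z) = -z^2 - 1 has P(-1/2 + I/3) = -41/36 + I/3 ≠ 0, so no factor of (z + 1/2 - I/3) cancels.
Near z = -1/2 + I/3 we can therefore write f(z) = g(z)/(z + 1/2 - I/3) with g analytic at -1/2 + I/3 and g(-1/2 + I/3) ≠ 0 (g is the numerator divided by the remaining denominator factors).

Hence z = -1/2 + I/3 is a pole of order 1.

Final answer: 1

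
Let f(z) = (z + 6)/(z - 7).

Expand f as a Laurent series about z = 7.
Put w = z - (7), i.e. z = w + 7. The denominator is w, so it suffices to rewrite the numerator in powers of w.

P(z) = z + 6
P(w + 7) = 13 + w

Dividing each term by w:
  f = 13/w + 1

Substituting back w = z - 7:
  f(z) = 13/(z - 7) + 1

The series is finite because the numerator is a polynomial; the negative powers form the principal part, and the coefficient of 1/(z - 7) gives Res(f, 7) = 13.

Final answer: 13/(z - 7) + 1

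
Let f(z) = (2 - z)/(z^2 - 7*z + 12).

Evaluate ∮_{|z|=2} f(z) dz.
By the residue theorem, ∮_C f(z) dz = 2πi · (sum of the residues of f at the poles inside |z| = 2).

The denominator factors as (z - 3)*(z - 4), so the singularities of f are simple poles at z = 3, z = 4.
  |3|² = 9 > 4 = 2², so this pole is outside the contour.
  |4|² = 16 > 4 = 2², so this pole is outside the contour.

No pole lies inside the contour, so f is analytic on and inside C and the integral is 0 (Cauchy's theorem).

Final answer: 0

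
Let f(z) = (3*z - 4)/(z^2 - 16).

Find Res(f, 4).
Write f(z) = P(z)/Q(z) with P(z) = 3*z - 4 and Q(z) = z^2 - 16.
The denominator factors as Q(z) = (z - 4)*(z + 4), so z = 4 is a simple zero of Q and P is analytic there; z = 4 is therefore a simple pole and
  Res(f, z₀) = P(z₀)/Q'(z₀).

Q'(z) = 2*z, so Q'(4) = 8.
P(4) = 8.

Res(f, 4) = (8)/(8) = 1

Final answer: 1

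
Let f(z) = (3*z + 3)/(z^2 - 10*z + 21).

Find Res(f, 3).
Write f(z) = P(z)/Q(z) with P(z) = 3*z + 3 and Q(z) = z^2 - 10*z + 21.
The denominator factors as Q(z) = (z - 3)*(z - 7), so z = 3 is a simple zero of Q and P is analytic there; z = 3 is therefore a simple pole and
  Res(f, z₀) = P(z₀)/Q'(z₀).

Q'(z) = 2*z - 10, so Q'(3) = -4.
P(3) = 12.

Res(f, 3) = (12)/(-4) = -3

Final answer: -3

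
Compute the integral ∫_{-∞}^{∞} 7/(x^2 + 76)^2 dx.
Let f(z) = 7/(z^2 + 76)^2. The denominator has no real zeros and deg Q - deg P = 4 ≥ 2, so the integral of f over the upper semicircle |z| = R tends to 0 as R → ∞. Closing the contour in the upper half-plane,
  ∫_{-∞}^{∞} f(x) dx = 2πi · Σ Res(f, z_k)  over the poles with Im z_k > 0.

Zeros of the denominator: z^2 + 76 = 0 gives z = ±2*sqrt(19)*I.
Upper half-plane: z = 2*sqrt(19)*I (a pole of order 2).

Write f(z) = g(z)/(z - 2*sqrt(19)*I)^2 with g(z) = 7/(z + 2*sqrt(19)*I)^2. For a double pole, Res(f, z₀) = g'(z₀):
  g'(z) = -14/(z + 2*sqrt(19)*I)^3
  Res(f, 2*sqrt(19)*I) = g'(2*sqrt(19)*I) = -7*sqrt(19)*I/11552

∫_{-∞}^{∞} f(x) dx = 2πi · (-7*sqrt(19)*I/11552) = 7*sqrt(19)*pi/5776

Final answer: 7*sqrt(19)*pi/5776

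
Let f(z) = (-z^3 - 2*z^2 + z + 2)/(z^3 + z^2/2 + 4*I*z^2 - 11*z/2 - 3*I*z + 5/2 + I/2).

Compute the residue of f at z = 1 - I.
Write f(z) = P(z)/Q(z) with P(z) = -z^3 - 2*z^2 + z + 2 and Q(z) = z^3 + z^2/2 + 4*I*z^2 - 11*z/2 - 3*I*z + 5/2 + I/2.
The denominator factors as Q(z) = (z - 1 + I)*(z - 1/2)*(z + 2 + 3*I), so z = 1 - I is a simple zero of Q and P is analytic there; z = 1 - I is therefore a simple pole and
  Res(f, z₀) = P(z₀)/Q'(z₀).

Q'(z) = 3*z^2 + z + 8*I*z - 11/2 - 3*I, so Q'(1 - I) = 7/2 - 2*I.
P(1 - I) = 5 + 5*I.

Res(f, 1 - I) = (5 + 5*I)/(7/2 - 2*I) = 6/13 + 22*I/13

Final answer: 6/13 + 22*I/13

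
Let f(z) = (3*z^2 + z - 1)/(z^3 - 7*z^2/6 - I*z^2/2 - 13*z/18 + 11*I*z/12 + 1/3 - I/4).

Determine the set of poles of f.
The singularities of f are the zeros of the denominator. Factoring,
  z^3 - 7*z^2/6 - I*z^2/2 - 13*z/18 + 11*I*z/12 + 1/3 - I/4 = (z - 3/2)*(z - 1/3)*(z + 2/3 - I/2)
so the candidates are z = 3/2, z = 1/3, z = -2/3 + I/2.

Check the numerator P(z) = 3*z^2 + z - 1 at each one:
  P(3/2) = 29/4 ≠ 0, so z = 3/2 is a (simple) pole.
  P(1/3) = -1/3 ≠ 0, so z = 1/3 is a (simple) pole.
  P(-2/3 + I/2) = -13/12 - 3*I/2 ≠ 0, so z = -2/3 + I/2 is a (simple) pole.

Poles of f: {-2/3 + I/2, 1/3, 3/2}

Final answer: {-2/3 + I/2, 1/3, 3/2}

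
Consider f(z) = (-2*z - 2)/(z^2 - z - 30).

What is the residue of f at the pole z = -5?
Write f(z) = P(z)/Q(z) with P(z) = -2*z - 2 and Q(z) = z^2 - z - 30.
The denominator factors as Q(z) = (z - 6)*(z + 5), so z = -5 is a simple zero of Q and P is analytic there; z = -5 is therefore a simple pole and
  Res(f, z₀) = P(z₀)/Q'(z₀).

Q'(z) = 2*z - 1, so Q'(-5) = -11.
P(-5) = 8.

Res(f, -5) = (8)/(-11) = -8/11

Final answer: -8/11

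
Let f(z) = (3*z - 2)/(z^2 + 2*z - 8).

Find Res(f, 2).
Write f(z) = P(z)/Q(z) with P(z) = 3*z - 2 and Q(z) = z^2 + 2*z - 8.
The denominator factors as Q(z) = (z + 4)*(z - 2), so z = 2 is a simple zero of Q and P is analytic there; z = 2 is therefore a simple pole and
  Res(f, z₀) = P(z₀)/Q'(z₀).

Q'(z) = 2*z + 2, so Q'(2) = 6.
P(2) = 4.

Res(f, 2) = (4)/(6) = 2/3

Final answer: 2/3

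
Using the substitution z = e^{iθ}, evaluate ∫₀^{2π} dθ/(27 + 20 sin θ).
Call the integral J. The integrand is 2π-periodic and we integrate over a full period, so shifting θ does not change the value (θ → θ + π/2 turns sin θ into cos θ). Hence
  J = ∫₀^{2π} dθ/(27 + 20 cos θ).
Put z = e^{iθ}: then cos θ = (z + 1/z)/2, dθ = dz/(iz), and z runs once counterclockwise around |z| = 1:
  J = ∮_{|z|=1} 1/(27 + 20*(z + 1/z)/2) · dz/(iz) = (2/i) ∮_{|z|=1} dz/(20*z^2 + 54*z + 20).
The roots of 20*z^2 + 54*z + 20 are z = (-27 ± sqrt(27^2 - 20^2))/20, with sqrt(329) = sqrt(329); their product is 1, so only z₊ = -27/20 + sqrt(329)/20 lies inside the unit circle (z₋ = -27/20 - sqrt(329)/20 lies outside).
z₊ is a simple zero of q(z) = 20*z^2 + 54*z + 20, so Res(1/q, z₊) = 1/q'(z₊) with q'(z) = 40*z + 54; and q'(z₊) = 20*(z₊ - z₋) = 2*sqrt(329).
Therefore J = (2/i) · 2πi · 1/(2*sqrt(329)) = 2*pi/(sqrt(329)) = 2*sqrt(329)*pi/329

Final answer: 2*sqrt(329)*pi/329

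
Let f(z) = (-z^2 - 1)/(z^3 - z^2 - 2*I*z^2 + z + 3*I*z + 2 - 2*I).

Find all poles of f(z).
The singularities of f are the zeros of the denominator. Factoring,
  z^3 - z^2 - 2*I*z^2 + z + 3*I*z + 2 - 2*I = (z - 2*I)*(z - 1 + I)*(z - I)
so the candidates are z = 2*I, z = 1 - I, z = I.

Check the numerator P(z) = -z^2 - 1 at each one:
  P(2*I) = 3 ≠ 0, so z = 2*I is a (simple) pole.
  P(1 - I) = -1 + 2*I ≠ 0, so z = 1 - I is a (simple) pole.
  P(I) = 0, so the factor (z - I) cancels and z = I is only a removable singularity, not a pole.

Poles of f: {2*I, 1 - I}

Final answer: {2*I, 1 - I}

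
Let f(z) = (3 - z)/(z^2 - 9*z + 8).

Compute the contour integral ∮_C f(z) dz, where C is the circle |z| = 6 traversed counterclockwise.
By the residue theorem, ∮_C f(z) dz = 2πi · (sum of the residues of f at the poles inside |z| = 6).

The denominator factors as (z - 8)*(z - 1), so the singularities of f are simple poles at z = 8, z = 1.
  |8|² = 64 > 36 = 6², so this pole is outside the contour.
  |1|² = 1 < 36 = 6², so this pole is inside the contour.

With P(z) = 3 - z and Q(z) = z^2 - 9*z + 8, each pole is simple, so Res(f, z₀) = P(z₀)/Q'(z₀) with Q'(z) = 2*z - 9.
  Res(f, 1) = P(1)/Q'(1) = (2)/(-7) = -2/7

∮_C f(z) dz = 2πi · (-2/7) = -4*I*pi/7

Final answer: -4*I*pi/7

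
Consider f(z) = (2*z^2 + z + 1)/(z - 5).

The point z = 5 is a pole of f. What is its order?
Factor the denominator:
  z - 5 = (z - 5)

The numerator P(z) = 2*z^2 + z + 1 has P(5) = 56 ≠ 0, so no factor of (z - 5) cancels.
Near z = 5 we can therefore write f(z) = g(z)/(z - 5) with g analytic at 5 and g(5) ≠ 0 (g is just the numerator).

Hence z = 5 is a pole of order 1.

Final answer: 1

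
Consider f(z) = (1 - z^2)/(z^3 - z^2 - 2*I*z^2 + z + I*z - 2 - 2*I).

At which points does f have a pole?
{-I, 2*I, 1 + I}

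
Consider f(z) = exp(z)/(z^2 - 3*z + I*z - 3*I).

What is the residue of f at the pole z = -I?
Write f(z) = P(z)/Q(z) with P(z) = exp(z) and Q(z) = z^2 - 3*z + I*z - 3*I.
The denominator factors as Q(z) = (z + I)*(z - 3), so z = -I is a simple zero of Q and P is analytic there; z = -I is therefore a simple pole and
  Res(f, z₀) = P(z₀)/Q'(z₀).

Q'(z) = 2*z - 3 + I, so Q'(-I) = -3 - I.
P(-I) = exp(-I).

Res(f, -I) = (exp(-I))/(-3 - I) = (-3/10 + I/10)*exp(-I)

Final answer: (-3/10 + I/10)*exp(-I)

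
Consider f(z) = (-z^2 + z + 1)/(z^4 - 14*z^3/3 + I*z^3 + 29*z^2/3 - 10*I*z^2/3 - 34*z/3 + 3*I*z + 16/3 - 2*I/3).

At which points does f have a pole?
The singularities of f are the zeros of the denominator. Factoring,
  z^4 - 14*z^3/3 + I*z^3 + 29*z^2/3 - 10*I*z^2/3 - 34*z/3 + 3*I*z + 16/3 - 2*I/3 = (z - 1)*(z - 1 + 2*I)*(z - 2/3 - I)*(z - 2)
so the candidates are z = 1, z = 1 - 2*I, z = 2/3 + I, z = 2.

Check the numerator P(z) = -z^2 + z + 1 at each one:
  P(1) = 1 ≠ 0, so z = 1 is a (simple) pole.
  P(1 - 2*I) = 5 + 2*I ≠ 0, so z = 1 - 2*I is a (simple) pole.
  P(2/3 + I) = 20/9 - I/3 ≠ 0, so z = 2/3 + I is a (simple) pole.
  P(2) = -1 ≠ 0, so z = 2 is a (simple) pole.

Poles of f: {2/3 + I, 1 - 2*I, 1, 2}

Final answer: {2/3 + I, 1 - 2*I, 1, 2}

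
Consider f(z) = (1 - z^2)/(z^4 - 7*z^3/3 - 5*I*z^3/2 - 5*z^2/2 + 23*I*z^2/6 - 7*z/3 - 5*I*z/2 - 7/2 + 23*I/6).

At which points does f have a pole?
The singularities of f are the zeros of the denominator. Factoring,
  z^4 - 7*z^3/3 - 5*I*z^3/2 - 5*z^2/2 + 23*I*z^2/6 - 7*z/3 - 5*I*z/2 - 7/2 + 23*I/6 = (z + I)*(z - 3 - I)*(z + 2/3 - 3*I/2)*(z - I)
so the candidates are z = -I, z = 3 + I, z = -2/3 + 3*I/2, z = I.

Check the numerator P(z) = 1 - z^2 at each one:
  P(-I) = 2 ≠ 0, so z = -I is a (simple) pole.
  P(3 + I) = -7 - 6*I ≠ 0, so z = 3 + I is a (simple) pole.
  P(-2/3 + 3*I/2) = 101/36 + 2*I ≠ 0, so z = -2/3 + 3*I/2 is a (simple) pole.
  P(I) = 2 ≠ 0, so z = I is a (simple) pole.

Poles of f: {-2/3 + 3*I/2, -I, I, 3 + I}

Final answer: {-2/3 + 3*I/2, -I, I, 3 + I}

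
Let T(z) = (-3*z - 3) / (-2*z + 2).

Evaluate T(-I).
Substitute z = -I:
  numerator:   -3*(-I) - 3 = -3 + 3*I
  denominator: -2*(-I) + 2 = 2 + 2*I
T(-I) = (-3 + 3*I)/(2 + 2*I); multiplying numerator and denominator by the conjugate 2 - 2*I gives (12*I)/8 = 3*I/2

Final answer: 3*I/2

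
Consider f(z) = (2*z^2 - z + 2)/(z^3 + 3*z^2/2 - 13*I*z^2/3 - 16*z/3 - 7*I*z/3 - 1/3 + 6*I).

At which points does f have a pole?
The singularities of f are the zeros of the denominator. Factoring,
  z^3 + 3*z^2/2 - 13*I*z^2/3 - 16*z/3 - 7*I*z/3 - 1/3 + 6*I = (z + 1 - 3*I)*(z - 1 - I/3)*(z + 3/2 - I)
so the candidates are z = -1 + 3*I, z = 1 + I/3, z = -3/2 + I.

Check the numerator P(z) = 2*z^2 - z + 2 at each one:
  P(-1 + 3*I) = -13 - 15*I ≠ 0, so z = -1 + 3*I is a (simple) pole.
  P(1 + I/3) = 25/9 + I ≠ 0, so z = 1 + I/3 is a (simple) pole.
  P(-3/2 + I) = 6 - 7*I ≠ 0, so z = -3/2 + I is a (simple) pole.

Poles of f: {-3/2 + I, -1 + 3*I, 1 + I/3}

Final answer: {-3/2 + I, -1 + 3*I, 1 + I/3}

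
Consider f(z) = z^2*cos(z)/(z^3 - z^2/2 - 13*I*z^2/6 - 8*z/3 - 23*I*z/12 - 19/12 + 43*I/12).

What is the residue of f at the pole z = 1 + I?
(-360/289 + 192*I/289)*cos(1 + I)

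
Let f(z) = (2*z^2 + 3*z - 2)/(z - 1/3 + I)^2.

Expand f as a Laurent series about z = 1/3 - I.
Put w = z - (1/3 - I), i.e. z = w + 1/3 - I. The denominator is w^2, so it suffices to rewrite the numerator in powers of w.

P(z) = 2*z^2 + 3*z - 2
P(w + 1/3 - I) = -25/9 - 13*I/3 + (13/3 - 4*I)*w + 2*w^2

Dividing each term by w^2:
  f = (-25/9 - 13*I/3)/w^2 + (13/3 - 4*I)/w + 2

Substituting back w = z - 1/3 + I:
  f(z) = (-25/9 - 13*I/3)/(z - 1/3 + I)^2 + (13/3 - 4*I)/(z - 1/3 + I) + 2

The series is finite because the numerator is a polynomial; the negative powers form the principal part, and the coefficient of 1/(z - 1/3 + I) gives Res(f, 1/3 - I) = 13/3 - 4*I.

Final answer: (-25/9 - 13*I/3)/(z - 1/3 + I)^2 + (13/3 - 4*I)/(z - 1/3 + I) + 2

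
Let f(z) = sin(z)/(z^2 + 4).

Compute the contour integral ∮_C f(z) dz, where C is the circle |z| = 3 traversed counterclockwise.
By the residue theorem, ∮_C f(z) dz = 2πi · (sum of the residues of f at the poles inside |z| = 3).

The denominator factors as (z + 2*I)*(z - 2*I), so the singularities of f are simple poles at z = -2*I, z = 2*I.
  |-2*I|² = 4 < 9 = 3², so this pole is inside the contour.
  |2*I|² = 4 < 9 = 3², so this pole is inside the contour.

With P(z) = sin(z) and Q(z) = z^2 + 4, each pole is simple, so Res(f, z₀) = P(z₀)/Q'(z₀) with Q'(z) = 2*z.
  Res(f, -2*I) = P(-2*I)/Q'(-2*I) = (-I*sinh(2))/(-4*I) = sinh(2)/4
  Res(f, 2*I) = P(2*I)/Q'(2*I) = (I*sinh(2))/(4*I) = sinh(2)/4

Sum of residues inside C: sinh(2)/2
∮_C f(z) dz = 2πi · (sinh(2)/2) = I*pi*sinh(2)

Final answer: I*pi*sinh(2)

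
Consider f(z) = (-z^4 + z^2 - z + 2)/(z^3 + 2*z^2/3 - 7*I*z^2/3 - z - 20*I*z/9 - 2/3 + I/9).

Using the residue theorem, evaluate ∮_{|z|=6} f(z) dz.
By the residue theorem, ∮_C f(z) dz = 2πi · (sum of the residues of f at the poles inside |z| = 6).

The denominator factors as (z - 1/3 - 2*I)*(z + 1)*(z - I/3), so the singularities of f are simple poles at z = 1/3 + 2*I, z = -1, z = I/3.
  |1/3 + 2*I|² = 37/9 < 36 = 6², so this pole is inside the contour.
  |-1|² = 1 < 36 = 6², so this pole is inside the contour.
  |I/3|² = 1/9 < 36 = 6², so this pole is inside the contour.

With P(z) = -z^4 + z^2 - z + 2 and Q(z) = z^3 + 2*z^2/3 - 7*I*z^2/3 - z - 20*I*z/9 - 2/3 + I/9, each pole is simple, so Res(f, z₀) = P(z₀)/Q'(z₀) with Q'(z) = 3*z^2 + 4*z/3 - 14*I*z/3 - 1 - 20*I/9.
  Res(f, 1/3 + 2*I) = P(1/3 + 2*I)/Q'(1/3 + 2*I) = (-1261/81 + 262*I/27)/(-26/9 + 26*I/9) = 2047/468 + 475*I/468
  Res(f, -1) = P(-1)/Q'(-1) = (3)/(2/3 + 22*I/9) = 81/260 - 297*I/260
  Res(f, I/3) = P(I/3)/Q'(I/3) = (152/81 - I/3)/(2/9 - 16*I/9) = 184/585 + 1189*I/1170

Sum of residues inside C: 5 + 8*I/9
∮_C f(z) dz = 2πi · (5 + 8*I/9) = pi*(-16/9 + 10*I)

Final answer: pi*(-16/9 + 10*I)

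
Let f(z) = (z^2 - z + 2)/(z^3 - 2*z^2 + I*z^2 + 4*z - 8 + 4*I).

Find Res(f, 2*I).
5/26 + I/26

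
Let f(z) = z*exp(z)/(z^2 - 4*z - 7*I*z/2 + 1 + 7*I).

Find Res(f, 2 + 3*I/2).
Write f(z) = P(z)/Q(z) with P(z) = z*exp(z) and Q(z) = z^2 - 4*z - 7*I*z/2 + 1 + 7*I.
The denominator factors as Q(z) = (z - 2 - 2*I)*(z - 2 - 3*I/2), so z = 2 + 3*I/2 is a simple zero of Q and P is analytic there; z = 2 + 3*I/2 is therefore a simple pole and
  Res(f, z₀) = P(z₀)/Q'(z₀).

Q'(z) = 2*z - 4 - 7*I/2, so Q'(2 + 3*I/2) = -I/2.
P(2 + 3*I/2) = (2 + 3*I/2)*exp(2 + 3*I/2).

Res(f, 2 + 3*I/2) = ((2 + 3*I/2)*exp(2 + 3*I/2))/(-I/2) = (-3 + 4*I)*exp(2 + 3*I/2)

Final answer: (-3 + 4*I)*exp(2 + 3*I/2)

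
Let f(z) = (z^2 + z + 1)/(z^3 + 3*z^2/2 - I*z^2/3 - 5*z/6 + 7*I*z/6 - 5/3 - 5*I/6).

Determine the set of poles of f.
{-2 + I, -1/2 - 2*I/3, 1}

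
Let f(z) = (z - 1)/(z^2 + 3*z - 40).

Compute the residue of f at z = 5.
Write f(z) = P(z)/Q(z) with P(z) = z - 1 and Q(z) = z^2 + 3*z - 40.
The denominator factors as Q(z) = (z + 8)*(z - 5), so z = 5 is a simple zero of Q and P is analytic there; z = 5 is therefore a simple pole and
  Res(f, z₀) = P(z₀)/Q'(z₀).

Q'(z) = 2*z + 3, so Q'(5) = 13.
P(5) = 4.

Res(f, 5) = (4)/(13) = 4/13

Final answer: 4/13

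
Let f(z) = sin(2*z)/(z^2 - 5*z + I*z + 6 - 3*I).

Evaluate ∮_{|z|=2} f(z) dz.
By the residue theorem, ∮_C f(z) dz = 2πi · (sum of the residues of f at the poles inside |z| = 2).

The denominator factors as (z - 2 + I)*(z - 3), so the singularities of f are simple poles at z = 2 - I, z = 3.
  |2 - I|² = 5 > 4 = 2², so this pole is outside the contour.
  |3|² = 9 > 4 = 2², so this pole is outside the contour.

No pole lies inside the contour, so f is analytic on and inside C and the integral is 0 (Cauchy's theorem).

Final answer: 0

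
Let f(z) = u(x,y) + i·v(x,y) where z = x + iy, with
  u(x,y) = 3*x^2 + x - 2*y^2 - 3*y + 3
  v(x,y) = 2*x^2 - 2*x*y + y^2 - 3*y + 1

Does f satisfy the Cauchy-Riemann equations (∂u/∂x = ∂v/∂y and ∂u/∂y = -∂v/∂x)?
∂u/∂x = 6*x + 1
∂v/∂y = -2*x + 2*y - 3
∂u/∂y = -4*y - 3
∂v/∂x = 4*x - 2*y
∂u/∂x ≠ ∂v/∂y and ∂u/∂y ≠ -∂v/∂x; the Cauchy-Riemann equations are not satisfied, so f is not analytic.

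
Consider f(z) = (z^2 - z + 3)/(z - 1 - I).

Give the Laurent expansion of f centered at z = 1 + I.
(2 + I)/(z - 1 - I) + 1 + 2*I + (z - 1 - I)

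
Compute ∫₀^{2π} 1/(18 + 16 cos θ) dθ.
sqrt(17)*pi/17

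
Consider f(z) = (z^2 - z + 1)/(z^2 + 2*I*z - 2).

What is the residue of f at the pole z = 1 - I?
-I/2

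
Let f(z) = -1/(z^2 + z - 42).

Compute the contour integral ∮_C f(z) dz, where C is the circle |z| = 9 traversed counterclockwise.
0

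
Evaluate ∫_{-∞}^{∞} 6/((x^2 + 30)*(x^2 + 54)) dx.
Let f(z) = 6/((z^2 + 30)*(z^2 + 54)). The denominator has no real zeros and deg Q - deg P = 4 ≥ 2, so the integral of f over the upper semicircle |z| = R tends to 0 as R → ∞. Closing the contour in the upper half-plane,
  ∫_{-∞}^{∞} f(x) dx = 2πi · Σ Res(f, z_k)  over the poles with Im z_k > 0.

Zeros of the denominator: z^2 + 30 = 0 gives z = ±sqrt(30)*I; z^2 + 54 = 0 gives z = ±3*sqrt(6)*I.
Upper half-plane: z = sqrt(30)*I, z = 3*sqrt(6)*I (simple).

Each pole is a simple zero of Q(z) = z^4 + 84*z^2 + 1620, so Res(f, z₀) = P(z₀)/Q'(z₀) with P(z) = 6, Q'(z) = 4*z^3 + 168*z:
  Res(f, sqrt(30)*I) = (6)/(48*sqrt(30)*I) = -sqrt(30)*I/240
  Res(f, 3*sqrt(6)*I) = (6)/(-144*sqrt(6)*I) = sqrt(6)*I/144

Sum of residues: I*(-sqrt(30)/240 + sqrt(6)/144)
∫_{-∞}^{∞} f(x) dx = 2πi · (I*(-sqrt(30)/240 + sqrt(6)/144)) = pi*(-5*sqrt(6) + 3*sqrt(30))/360

Final answer: pi*(-5*sqrt(6) + 3*sqrt(30))/360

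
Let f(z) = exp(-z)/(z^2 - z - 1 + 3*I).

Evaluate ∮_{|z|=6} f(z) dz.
pi*(4/13 - 6*I/13)*exp(1 - I) + pi*(-4/13 + 6*I/13)*exp(-2 + I)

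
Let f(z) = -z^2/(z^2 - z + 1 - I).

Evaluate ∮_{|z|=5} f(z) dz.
By the residue theorem, ∮_C f(z) dz = 2πi · (sum of the residues of f at the poles inside |z| = 5).

The denominator factors as (z + I)*(z - 1 - I), so the singularities of f are simple poles at z = -I, z = 1 + I.
  |-I|² = 1 < 25 = 5², so this pole is inside the contour.
  |1 + I|² = 2 < 25 = 5², so this pole is inside the contour.

With P(z) = -z^2 and Q(z) = z^2 - z + 1 - I, each pole is simple, so Res(f, z₀) = P(z₀)/Q'(z₀) with Q'(z) = 2*z - 1.
  Res(f, -I) = P(-I)/Q'(-I) = (1)/(-1 - 2*I) = -1/5 + 2*I/5
  Res(f, 1 + I) = P(1 + I)/Q'(1 + I) = (-2*I)/(1 + 2*I) = -4/5 - 2*I/5

Sum of residues inside C: -1
∮_C f(z) dz = 2πi · (-1) = -2*I*pi

Final answer: -2*I*pi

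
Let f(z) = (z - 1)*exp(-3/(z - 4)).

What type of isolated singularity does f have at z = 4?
essential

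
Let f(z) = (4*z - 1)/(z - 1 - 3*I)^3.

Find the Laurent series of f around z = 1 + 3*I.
Put w = z - (1 + 3*I), i.e. z = w + 1 + 3*I. The denominator is w^3, so it suffices to rewrite the numerator in powers of w.

P(z) = 4*z - 1
P(w + 1 + 3*I) = 3 + 12*I + 4*w

Dividing each term by w^3:
  f = (3 + 12*I)/w^3 + 4/w^2

Substituting back w = z - 1 - 3*I:
  f(z) = (3 + 12*I)/(z - 1 - 3*I)^3 + 4/(z - 1 - 3*I)^2

The series is finite because the numerator is a polynomial; the negative powers form the principal part.

Final answer: (3 + 12*I)/(z - 1 - 3*I)^3 + 4/(z - 1 - 3*I)^2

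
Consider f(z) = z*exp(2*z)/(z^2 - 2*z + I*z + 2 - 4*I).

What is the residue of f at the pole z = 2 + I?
(7/13 - 4*I/13)*exp(4 + 2*I)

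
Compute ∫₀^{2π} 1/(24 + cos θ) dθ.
2*sqrt(23)*pi/115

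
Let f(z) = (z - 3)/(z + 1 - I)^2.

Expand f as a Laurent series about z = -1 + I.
Put w = z - (-1 + I), i.e. z = w - 1 + I. The denominator is w^2, so it suffices to rewrite the numerator in powers of w.

P(z) = z - 3
P(w - 1 + I) = -4 + I + w

Dividing each term by w^2:
  f = (-4 + I)/w^2 + 1/w

Substituting back w = z + 1 - I:
  f(z) = (-4 + I)/(z + 1 - I)^2 + 1/(z + 1 - I)

The series is finite because the numerator is a polynomial; the negative powers form the principal part, and the coefficient of 1/(z + 1 - I) gives Res(f, -1 + I) = 1.

Final answer: (-4 + I)/(z + 1 - I)^2 + 1/(z + 1 - I)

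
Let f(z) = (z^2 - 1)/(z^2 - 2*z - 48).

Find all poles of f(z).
The singularities of f are the zeros of the denominator. Factoring,
  z^2 - 2*z - 48 = (z + 6)*(z - 8)
so the candidates are z = -6, z = 8.

Check the numerator P(z) = z^2 - 1 at each one:
  P(-6) = 35 ≠ 0, so z = -6 is a (simple) pole.
  P(8) = 63 ≠ 0, so z = 8 is a (simple) pole.

Poles of f: {-6, 8}

Final answer: {-6, 8}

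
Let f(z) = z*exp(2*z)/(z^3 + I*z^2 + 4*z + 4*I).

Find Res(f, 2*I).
Write f(z) = P(z)/Q(z) with P(z) = z*exp(2*z) and Q(z) = z^3 + I*z^2 + 4*z + 4*I.
The denominator factors as Q(z) = (z - 2*I)*(z + 2*I)*(z + I), so z = 2*I is a simple zero of Q and P is analytic there; z = 2*I is therefore a simple pole and
  Res(f, z₀) = P(z₀)/Q'(z₀).

Q'(z) = 3*z^2 + 2*I*z + 4, so Q'(2*I) = -12.
P(2*I) = 2*I*exp(4*I).

Res(f, 2*I) = (2*I*exp(4*I))/(-12) = -I*exp(4*I)/6

Final answer: -I*exp(4*I)/6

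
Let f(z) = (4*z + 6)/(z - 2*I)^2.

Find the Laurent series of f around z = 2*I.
(6 + 8*I)/(z - 2*I)^2 + 4/(z - 2*I)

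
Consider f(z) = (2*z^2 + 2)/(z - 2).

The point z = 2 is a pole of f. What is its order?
Factor the denominator:
  z - 2 = (z - 2)

The numerator P(z) = 2*z^2 + 2 has P(2) = 10 ≠ 0, so no factor of (z - 2) cancels.
Near z = 2 we can therefore write f(z) = g(z)/(z - 2) with g analytic at 2 and g(2) ≠ 0 (g is just the numerator).

Hence z = 2 is a pole of order 1.

Final answer: 1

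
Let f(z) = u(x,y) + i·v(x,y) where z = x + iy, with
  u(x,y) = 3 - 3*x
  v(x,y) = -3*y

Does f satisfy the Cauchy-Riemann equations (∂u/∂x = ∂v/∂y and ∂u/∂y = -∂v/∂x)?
∂u/∂x = -3
∂v/∂y = -3
∂u/∂y = 0
∂v/∂x = 0
∂u/∂x = ∂v/∂y and ∂u/∂y = -∂v/∂x hold identically; f is analytic.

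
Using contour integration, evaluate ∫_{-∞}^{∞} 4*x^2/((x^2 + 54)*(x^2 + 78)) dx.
Let f(z) = 4*z^2/((z^2 + 54)*(z^2 + 78)). The denominator has no real zeros and deg Q - deg P = 2 ≥ 2, so the integral of f over the upper semicircle |z| = R tends to 0 as R → ∞. Closing the contour in the upper half-plane,
  ∫_{-∞}^{∞} f(x) dx = 2πi · Σ Res(f, z_k)  over the poles with Im z_k > 0.

Zeros of the denominator: z^2 + 54 = 0 gives z = ±3*sqrt(6)*I; z^2 + 78 = 0 gives z = ±sqrt(78)*I.
Upper half-plane: z = 3*sqrt(6)*I, z = sqrt(78)*I (simple).

Each pole is a simple zero of Q(z) = z^4 + 132*z^2 + 4212, so Res(f, z₀) = P(z₀)/Q'(z₀) with P(z) = 4*z^2, Q'(z) = 4*z^3 + 264*z:
  Res(f, 3*sqrt(6)*I) = (-216)/(144*sqrt(6)*I) = sqrt(6)*I/4
  Res(f, sqrt(78)*I) = (-312)/(-48*sqrt(78)*I) = -sqrt(78)*I/12

Sum of residues: I*(-sqrt(78) + 3*sqrt(6))/12
∫_{-∞}^{∞} f(x) dx = 2πi · (I*(-sqrt(78) + 3*sqrt(6))/12) = pi*(-3*sqrt(6) + sqrt(78))/6

Final answer: pi*(-3*sqrt(6) + sqrt(78))/6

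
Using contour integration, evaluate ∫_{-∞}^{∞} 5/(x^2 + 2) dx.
Let f(z) = 5/(z^2 + 2). The denominator has no real zeros and deg Q - deg P = 2 ≥ 2, so the integral of f over the upper semicircle |z| = R tends to 0 as R → ∞. Closing the contour in the upper half-plane,
  ∫_{-∞}^{∞} f(x) dx = 2πi · Σ Res(f, z_k)  over the poles with Im z_k > 0.

Zeros of the denominator: z^2 + 2 = 0 gives z = ±sqrt(2)*I.
Upper half-plane: z = sqrt(2)*I (simple).

Each pole is a simple zero of Q(z) = z^2 + 2, so Res(f, z₀) = P(z₀)/Q'(z₀) with P(z) = 5, Q'(z) = 2*z:
  Res(f, sqrt(2)*I) = (5)/(2*sqrt(2)*I) = -5*sqrt(2)*I/4

∫_{-∞}^{∞} f(x) dx = 2πi · (-5*sqrt(2)*I/4) = 5*sqrt(2)*pi/2

Final answer: 5*sqrt(2)*pi/2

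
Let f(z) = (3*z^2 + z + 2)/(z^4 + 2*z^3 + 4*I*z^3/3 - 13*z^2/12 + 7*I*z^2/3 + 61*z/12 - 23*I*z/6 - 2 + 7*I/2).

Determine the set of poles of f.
The singularities of f are the zeros of the denominator. Factoring,
  z^4 + 2*z^3 + 4*I*z^3/3 - 13*z^2/12 + 7*I*z^2/3 + 61*z/12 - 23*I*z/6 - 2 + 7*I/2 = (z + 3)*(z + 2*I)*(z - 1/2 - I)*(z - 1/2 + I/3)
so the candidates are z = -3, z = -2*I, z = 1/2 + I, z = 1/2 - I/3.

Check the numerator P(z) = 3*z^2 + z + 2 at each one:
  P(-3) = 26 ≠ 0, so z = -3 is a (simple) pole.
  P(-2*I) = -10 - 2*I ≠ 0, so z = -2*I is a (simple) pole.
  P(1/2 + I) = 1/4 + 4*I ≠ 0, so z = 1/2 + I is a (simple) pole.
  P(1/2 - I/3) = 35/12 - 4*I/3 ≠ 0, so z = 1/2 - I/3 is a (simple) pole.

Poles of f: {-3, -2*I, 1/2 - I/3, 1/2 + I}

Final answer: {-3, -2*I, 1/2 - I/3, 1/2 + I}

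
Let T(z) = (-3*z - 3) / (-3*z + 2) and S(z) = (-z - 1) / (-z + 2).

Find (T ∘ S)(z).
(T ∘ S)(z) = T(S(z)) = ((-3)*S(z) + (-3))/((-3)*S(z) + (2)). Multiply numerator and denominator by -z + 2:
  numerator:   (-3)*(-z - 1) + (-3)*(-z + 2) = 6*z - 3
  denominator: (-3)*(-z - 1) + (2)*(-z + 2) = z + 7
(T ∘ S)(z) = (6*z - 3)/(z + 7)

Final answer: (6*z - 3)/(z + 7)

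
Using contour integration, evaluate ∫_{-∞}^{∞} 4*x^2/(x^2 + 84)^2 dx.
Let f(z) = 4*z^2/(z^2 + 84)^2. The denominator has no real zeros and deg Q - deg P = 2 ≥ 2, so the integral of f over the upper semicircle |z| = R tends to 0 as R → ∞. Closing the contour in the upper half-plane,
  ∫_{-∞}^{∞} f(x) dx = 2πi · Σ Res(f, z_k)  over the poles with Im z_k > 0.

Zeros of the denominator: z^2 + 84 = 0 gives z = ±2*sqrt(21)*I.
Upper half-plane: z = 2*sqrt(21)*I (a pole of order 2).

Write f(z) = g(z)/(z - 2*sqrt(21)*I)^2 with g(z) = 4*z^2/(z + 2*sqrt(21)*I)^2. For a double pole, Res(f, z₀) = g'(z₀):
  g'(z) = 16*sqrt(21)*I*z/(z + 2*sqrt(21)*I)^3
  Res(f, 2*sqrt(21)*I) = g'(2*sqrt(21)*I) = -sqrt(21)*I/42

∫_{-∞}^{∞} f(x) dx = 2πi · (-sqrt(21)*I/42) = sqrt(21)*pi/21

Final answer: sqrt(21)*pi/21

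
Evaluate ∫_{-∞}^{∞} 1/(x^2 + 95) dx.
Let f(z) = 1/(z^2 + 95). The denominator has no real zeros and deg Q - deg P = 2 ≥ 2, so the integral of f over the upper semicircle |z| = R tends to 0 as R → ∞. Closing the contour in the upper half-plane,
  ∫_{-∞}^{∞} f(x) dx = 2πi · Σ Res(f, z_k)  over the poles with Im z_k > 0.

Zeros of the denominator: z^2 + 95 = 0 gives z = ±sqrt(95)*I.
Upper half-plane: z = sqrt(95)*I (simple).

Each pole is a simple zero of Q(z) = z^2 + 95, so Res(f, z₀) = P(z₀)/Q'(z₀) with P(z) = 1, Q'(z) = 2*z:
  Res(f, sqrt(95)*I) = (1)/(2*sqrt(95)*I) = -sqrt(95)*I/190

∫_{-∞}^{∞} f(x) dx = 2πi · (-sqrt(95)*I/190) = sqrt(95)*pi/95

Final answer: sqrt(95)*pi/95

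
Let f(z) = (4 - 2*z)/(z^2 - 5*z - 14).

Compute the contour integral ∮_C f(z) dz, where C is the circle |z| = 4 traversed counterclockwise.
By the residue theorem, ∮_C f(z) dz = 2πi · (sum of the residues of f at the poles inside |z| = 4).

The denominator factors as (z + 2)*(z - 7), so the singularities of f are simple poles at z = -2, z = 7.
  |-2|² = 4 < 16 = 4², so this pole is inside the contour.
  |7|² = 49 > 16 = 4², so this pole is outside the contour.

With P(z) = 4 - 2*z and Q(z) = z^2 - 5*z - 14, each pole is simple, so Res(f, z₀) = P(z₀)/Q'(z₀) with Q'(z) = 2*z - 5.
  Res(f, -2) = P(-2)/Q'(-2) = (8)/(-9) = -8/9

∮_C f(z) dz = 2πi · (-8/9) = -16*I*pi/9

Final answer: -16*I*pi/9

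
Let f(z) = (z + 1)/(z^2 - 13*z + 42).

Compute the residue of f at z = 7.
Write f(z) = P(z)/Q(z) with P(z) = z + 1 and Q(z) = z^2 - 13*z + 42.
The denominator factors as Q(z) = (z - 7)*(z - 6), so z = 7 is a simple zero of Q and P is analytic there; z = 7 is therefore a simple pole and
  Res(f, z₀) = P(z₀)/Q'(z₀).

Q'(z) = 2*z - 13, so Q'(7) = 1.
P(7) = 8.

Res(f, 7) = (8)/(1) = 8

Final answer: 8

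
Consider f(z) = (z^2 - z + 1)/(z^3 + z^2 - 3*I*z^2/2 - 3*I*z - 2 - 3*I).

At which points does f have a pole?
The singularities of f are the zeros of the denominator. Factoring,
  z^3 + z^2 - 3*I*z^2/2 - 3*I*z - 2 - 3*I = (z - 1 - 3*I/2)*(z + 1 - I)*(z + 1 + I)
so the candidates are z = 1 + 3*I/2, z = -1 + I, z = -1 - I.

Check the numerator P(z) = z^2 - z + 1 at each one:
  P(1 + 3*I/2) = -5/4 + 3*I/2 ≠ 0, so z = 1 + 3*I/2 is a (simple) pole.
  P(-1 + I) = 2 - 3*I ≠ 0, so z = -1 + I is a (simple) pole.
  P(-1 - I) = 2 + 3*I ≠ 0, so z = -1 - I is a (simple) pole.

Poles of f: {-1 - I, -1 + I, 1 + 3*I/2}

Final answer: {-1 - I, -1 + I, 1 + 3*I/2}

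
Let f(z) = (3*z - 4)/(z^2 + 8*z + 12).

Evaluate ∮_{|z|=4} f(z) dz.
-5*I*pi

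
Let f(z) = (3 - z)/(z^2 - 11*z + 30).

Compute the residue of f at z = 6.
Write f(z) = P(z)/Q(z) with P(z) = 3 - z and Q(z) = z^2 - 11*z + 30.
The denominator factors as Q(z) = (z - 5)*(z - 6), so z = 6 is a simple zero of Q and P is analytic there; z = 6 is therefore a simple pole and
  Res(f, z₀) = P(z₀)/Q'(z₀).

Q'(z) = 2*z - 11, so Q'(6) = 1.
P(6) = -3.

Res(f, 6) = (-3)/(1) = -3

Final answer: -3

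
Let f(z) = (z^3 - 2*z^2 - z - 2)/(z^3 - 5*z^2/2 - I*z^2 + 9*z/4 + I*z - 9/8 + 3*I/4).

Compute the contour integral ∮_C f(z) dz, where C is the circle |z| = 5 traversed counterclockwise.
By the residue theorem, ∮_C f(z) dz = 2πi · (sum of the residues of f at the poles inside |z| = 5).

The denominator factors as (z - 3/2)*(z + I/2)*(z - 1 - 3*I/2), so the singularities of f are simple poles at z = 3/2, z = -I/2, z = 1 + 3*I/2.
  |3/2|² = 9/4 < 25 = 5², so this pole is inside the contour.
  |-I/2|² = 1/4 < 25 = 5², so this pole is inside the contour.
  |1 + 3*I/2|² = 13/4 < 25 = 5², so this pole is inside the contour.

With P(z) = z^3 - 2*z^2 - z - 2 and Q(z) = z^3 - 5*z^2/2 - I*z^2 + 9*z/4 + I*z - 9/8 + 3*I/4, each pole is simple, so Res(f, z₀) = P(z₀)/Q'(z₀) with Q'(z) = 3*z^2 - 5*z - 2*I*z + 9/4 + I.
  Res(f, 3/2) = P(3/2)/Q'(3/2) = (-37/8)/(3/2 - 2*I) = -111/100 - 37*I/25
  Res(f, -I/2) = P(-I/2)/Q'(-I/2) = (-3/2 + 5*I/8)/(1/2 + 7*I/2) = 23/200 + 89*I/200
  Res(f, 1 + 3*I/2) = P(1 + 3*I/2)/Q'(1 + 3*I/2) = (-25/4 - 51*I/8)/(-7/2 + I/2) = 299/200 + 407*I/200

Sum of residues inside C: 1/2 + I
∮_C f(z) dz = 2πi · (1/2 + I) = pi*(-2 + I)

Final answer: pi*(-2 + I)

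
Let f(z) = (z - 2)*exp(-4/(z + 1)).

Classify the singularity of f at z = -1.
Let u = z + 1. Then
  e^(-4/u) = Σ_{k≥0} (-4)^k/(k!·u^k) = 1 - 4/u + 8/u^2 - 32/(3*u^3) + ...
which has infinitely many negative powers of u, so exp(-4/(z + 1)) has an essential singularity at z = -1.
The extra factor z - 2 is a nonzero polynomial; if the product had at most a pole at z = -1, dividing by that polynomial would leave exp(-4/(z + 1)) with at most a pole too — contradiction. (Equivalently, the product's Laurent series still has infinitely many negative powers.)
So the singularity is essential.

Final answer: essential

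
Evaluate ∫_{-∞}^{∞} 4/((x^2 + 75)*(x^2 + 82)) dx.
2*pi*(-15*sqrt(82) + 82*sqrt(3))/4305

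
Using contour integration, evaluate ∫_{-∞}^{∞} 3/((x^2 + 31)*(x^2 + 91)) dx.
Let f(z) = 3/((z^2 + 31)*(z^2 + 91)). The denominator has no real zeros and deg Q - deg P = 4 ≥ 2, so the integral of f over the upper semicircle |z| = R tends to 0 as R → ∞. Closing the contour in the upper half-plane,
  ∫_{-∞}^{∞} f(x) dx = 2πi · Σ Res(f, z_k)  over the poles with Im z_k > 0.

Zeros of the denominator: z^2 + 31 = 0 gives z = ±sqrt(31)*I; z^2 + 91 = 0 gives z = ±sqrt(91)*I.
Upper half-plane: z = sqrt(31)*I, z = sqrt(91)*I (simple).

Each pole is a simple zero of Q(z) = z^4 + 122*z^2 + 2821, so Res(f, z₀) = P(z₀)/Q'(z₀) with P(z) = 3, Q'(z) = 4*z^3 + 244*z:
  Res(f, sqrt(31)*I) = (3)/(120*sqrt(31)*I) = -sqrt(31)*I/1240
  Res(f, sqrt(91)*I) = (3)/(-120*sqrt(91)*I) = sqrt(91)*I/3640

Sum of residues: I*(-sqrt(31)/1240 + sqrt(91)/3640)
∫_{-∞}^{∞} f(x) dx = 2πi · (I*(-sqrt(31)/1240 + sqrt(91)/3640)) = pi*(-31*sqrt(91) + 91*sqrt(31))/56420

Final answer: pi*(-31*sqrt(91) + 91*sqrt(31))/56420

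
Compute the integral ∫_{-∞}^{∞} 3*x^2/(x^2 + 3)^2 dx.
Let f(z) = 3*z^2/(z^2 + 3)^2. The denominator has no real zeros and deg Q - deg P = 2 ≥ 2, so the integral of f over the upper semicircle |z| = R tends to 0 as R → ∞. Closing the contour in the upper half-plane,
  ∫_{-∞}^{∞} f(x) dx = 2πi · Σ Res(f, z_k)  over the poles with Im z_k > 0.

Zeros of the denominator: z^2 + 3 = 0 gives z = ±sqrt(3)*I.
Upper half-plane: z = sqrt(3)*I (a pole of order 2).

Write f(z) = g(z)/(z - sqrt(3)*I)^2 with g(z) = 3*z^2/(z + sqrt(3)*I)^2. For a double pole, Res(f, z₀) = g'(z₀):
  g'(z) = 6*sqrt(3)*I*z/(z + sqrt(3)*I)^3
  Res(f, sqrt(3)*I) = g'(sqrt(3)*I) = -sqrt(3)*I/4

∫_{-∞}^{∞} f(x) dx = 2πi · (-sqrt(3)*I/4) = sqrt(3)*pi/2

Final answer: sqrt(3)*pi/2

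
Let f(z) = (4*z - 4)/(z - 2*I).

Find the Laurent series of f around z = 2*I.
Put w = z - (2*I), i.e. z = w + 2*I. The denominator is w, so it suffices to rewrite the numerator in powers of w.

P(z) = 4*z - 4
P(w + 2*I) = -4 + 8*I + 4*w

Dividing each term by w:
  f = (-4 + 8*I)/w + 4

Substituting back w = z - 2*I:
  f(z) = (-4 + 8*I)/(z - 2*I) + 4

The series is finite because the numerator is a polynomial; the negative powers form the principal part, and the coefficient of 1/(z - 2*I) gives Res(f, 2*I) = -4 + 8*I.

Final answer: (-4 + 8*I)/(z - 2*I) + 4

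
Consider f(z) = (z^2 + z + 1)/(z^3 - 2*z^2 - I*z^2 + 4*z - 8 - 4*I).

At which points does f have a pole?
{-2*I, 2*I, 2 + I}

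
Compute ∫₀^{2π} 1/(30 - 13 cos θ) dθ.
Call the integral J. The integrand is 2π-periodic and we integrate over a full period, so shifting θ does not change the value (θ → θ + π flips the sign of the trig term). Hence
  J = ∫₀^{2π} dθ/(30 + 13 cos θ).
Put z = e^{iθ}: then cos θ = (z + 1/z)/2, dθ = dz/(iz), and z runs once counterclockwise around |z| = 1:
  J = ∮_{|z|=1} 1/(30 + 13*(z + 1/z)/2) · dz/(iz) = (2/i) ∮_{|z|=1} dz/(13*z^2 + 60*z + 13).
The roots of 13*z^2 + 60*z + 13 are z = (-30 ± sqrt(30^2 - 13^2))/13, with sqrt(731) = sqrt(731); their product is 1, so only z₊ = -30/13 + sqrt(731)/13 lies inside the unit circle (z₋ = -30/13 - sqrt(731)/13 lies outside).
z₊ is a simple zero of q(z) = 13*z^2 + 60*z + 13, so Res(1/q, z₊) = 1/q'(z₊) with q'(z) = 26*z + 60; and q'(z₊) = 13*(z₊ - z₋) = 2*sqrt(731).
Therefore J = (2/i) · 2πi · 1/(2*sqrt(731)) = 2*pi/(sqrt(731)) = 2*sqrt(731)*pi/731

Final answer: 2*sqrt(731)*pi/731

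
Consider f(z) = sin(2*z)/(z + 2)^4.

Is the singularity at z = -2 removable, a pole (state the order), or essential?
Write f(z) = g(z)/(z + 2)^4 with g(z) = sin(2*z).
g is entire and g(-2) = -sin(4) ≠ 0, so no factor of (z + 2) cancels: the Laurent expansion of f about z = -2 starts at the power -4, i.e. lim_{z→z₀} (z - z₀)^4 f(z) = -sin(4) is finite and nonzero.
So z = -2 is a pole of order 4.

Final answer: pole of order 4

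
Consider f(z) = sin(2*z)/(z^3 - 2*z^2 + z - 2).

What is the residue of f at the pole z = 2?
Write f(z) = P(z)/Q(z) with P(z) = sin(2*z) and Q(z) = z^3 - 2*z^2 + z - 2.
The denominator factors as Q(z) = (z + I)*(z - 2)*(z - I), so z = 2 is a simple zero of Q and P is analytic there; z = 2 is therefore a simple pole and
  Res(f, z₀) = P(z₀)/Q'(z₀).

Q'(z) = 3*z^2 - 4*z + 1, so Q'(2) = 5.
P(2) = sin(4).

Res(f, 2) = (sin(4))/(5) = sin(4)/5

Final answer: sin(4)/5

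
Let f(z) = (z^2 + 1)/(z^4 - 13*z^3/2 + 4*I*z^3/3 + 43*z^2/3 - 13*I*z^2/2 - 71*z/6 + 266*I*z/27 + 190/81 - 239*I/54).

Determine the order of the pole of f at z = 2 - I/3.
3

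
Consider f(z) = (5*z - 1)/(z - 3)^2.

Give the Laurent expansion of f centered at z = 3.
14/(z - 3)^2 + 5/(z - 3)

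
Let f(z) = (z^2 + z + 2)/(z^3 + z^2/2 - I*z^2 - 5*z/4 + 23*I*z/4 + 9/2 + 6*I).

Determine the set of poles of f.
{-3/2 + 3*I/2, -1 + I, 2 - 3*I/2}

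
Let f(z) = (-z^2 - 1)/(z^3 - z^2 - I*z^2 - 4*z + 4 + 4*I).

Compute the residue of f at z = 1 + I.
I/2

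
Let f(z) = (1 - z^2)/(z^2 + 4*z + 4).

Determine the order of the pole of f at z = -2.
Factor the denominator:
  z^2 + 4*z + 4 = (z + 2)^2

The numerator P(z) = 1 - z^2 has P(-2) = -3 ≠ 0, so no factor of (z + 2) cancels.
Near z = -2 we can therefore write f(z) = g(z)/(z + 2)^2 with g analytic at -2 and g(-2) ≠ 0 (g is just the numerator).

Hence z = -2 is a pole of order 2.

Final answer: 2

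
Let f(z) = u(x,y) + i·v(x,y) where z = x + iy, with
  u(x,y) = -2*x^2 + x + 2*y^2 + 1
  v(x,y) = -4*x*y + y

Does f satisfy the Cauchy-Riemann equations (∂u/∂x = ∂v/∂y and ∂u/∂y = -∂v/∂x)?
∂u/∂x = 1 - 4*x
∂v/∂y = 1 - 4*x
∂u/∂y = 4*y
∂v/∂x = -4*y
∂u/∂x = ∂v/∂y and ∂u/∂y = -∂v/∂x hold identically; f is analytic.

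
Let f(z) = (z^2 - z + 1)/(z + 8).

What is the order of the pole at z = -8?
1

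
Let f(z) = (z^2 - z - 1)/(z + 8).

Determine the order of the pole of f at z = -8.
Factor the denominator:
  z + 8 = (z + 8)

The numerator P(z) = z^2 - z - 1 has P(-8) = 71 ≠ 0, so no factor of (z + 8) cancels.
Near z = -8 we can therefore write f(z) = g(z)/(z + 8) with g analytic at -8 and g(-8) ≠ 0 (g is just the numerator).

Hence z = -8 is a pole of order 1.

Final answer: 1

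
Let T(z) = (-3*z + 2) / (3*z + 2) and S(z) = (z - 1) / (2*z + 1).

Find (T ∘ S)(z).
(T ∘ S)(z) = T(S(z)) = ((-3)*S(z) + (2))/((3)*S(z) + (2)). Multiply numerator and denominator by 2*z + 1:
  numerator:   (-3)*(z - 1) + (2)*(2*z + 1) = z + 5
  denominator: (3)*(z - 1) + (2)*(2*z + 1) = 7*z - 1
(T ∘ S)(z) = (z + 5)/(7*z - 1)

Final answer: (z + 5)/(7*z - 1)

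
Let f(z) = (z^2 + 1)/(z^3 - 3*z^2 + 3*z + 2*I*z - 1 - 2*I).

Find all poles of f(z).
The singularities of f are the zeros of the denominator. Factoring,
  z^3 - 3*z^2 + 3*z + 2*I*z - 1 - 2*I = (z - I)*(z - 1)*(z - 2 + I)
so the candidates are z = I, z = 1, z = 2 - I.

Check the numerator P(z) = z^2 + 1 at each one:
  P(I) = 0, so the factor (z - I) cancels and z = I is only a removable singularity, not a pole.
  P(1) = 2 ≠ 0, so z = 1 is a (simple) pole.
  P(2 - I) = 4 - 4*I ≠ 0, so z = 2 - I is a (simple) pole.

Poles of f: {1, 2 - I}

Final answer: {1, 2 - I}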